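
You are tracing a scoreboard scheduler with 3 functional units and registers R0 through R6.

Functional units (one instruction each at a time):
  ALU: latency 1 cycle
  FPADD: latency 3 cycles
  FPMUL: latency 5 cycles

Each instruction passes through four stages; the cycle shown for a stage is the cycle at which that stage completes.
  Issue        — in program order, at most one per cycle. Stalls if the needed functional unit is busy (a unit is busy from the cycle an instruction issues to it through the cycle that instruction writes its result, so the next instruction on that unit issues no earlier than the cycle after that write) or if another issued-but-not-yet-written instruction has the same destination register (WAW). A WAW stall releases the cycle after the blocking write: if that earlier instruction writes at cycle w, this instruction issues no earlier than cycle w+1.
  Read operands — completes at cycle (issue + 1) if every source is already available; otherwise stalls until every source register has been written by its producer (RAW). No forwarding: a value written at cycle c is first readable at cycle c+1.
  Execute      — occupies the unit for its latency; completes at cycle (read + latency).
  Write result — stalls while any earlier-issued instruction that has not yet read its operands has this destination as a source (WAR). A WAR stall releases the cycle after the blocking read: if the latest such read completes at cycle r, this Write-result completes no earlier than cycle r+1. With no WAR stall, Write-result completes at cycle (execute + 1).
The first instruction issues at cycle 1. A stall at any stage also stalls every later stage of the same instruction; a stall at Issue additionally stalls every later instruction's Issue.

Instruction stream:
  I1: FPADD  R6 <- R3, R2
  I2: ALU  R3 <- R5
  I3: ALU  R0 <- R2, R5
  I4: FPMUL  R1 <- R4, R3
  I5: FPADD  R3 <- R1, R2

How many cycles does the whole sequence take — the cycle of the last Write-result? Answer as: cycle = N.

  I1 | 1 | 2 | 5 | 6
  I2 | 2 | 3 | 4 | 5
  I3 | 6 | 7 | 8 | 9   struct: ALU busy until I2 writes@5
  I4 | 7 | 8 | 13 | 14
  I5 | 8 | 15 | 18 | 19   RAW R1: wait I4 write@14

cycle = 19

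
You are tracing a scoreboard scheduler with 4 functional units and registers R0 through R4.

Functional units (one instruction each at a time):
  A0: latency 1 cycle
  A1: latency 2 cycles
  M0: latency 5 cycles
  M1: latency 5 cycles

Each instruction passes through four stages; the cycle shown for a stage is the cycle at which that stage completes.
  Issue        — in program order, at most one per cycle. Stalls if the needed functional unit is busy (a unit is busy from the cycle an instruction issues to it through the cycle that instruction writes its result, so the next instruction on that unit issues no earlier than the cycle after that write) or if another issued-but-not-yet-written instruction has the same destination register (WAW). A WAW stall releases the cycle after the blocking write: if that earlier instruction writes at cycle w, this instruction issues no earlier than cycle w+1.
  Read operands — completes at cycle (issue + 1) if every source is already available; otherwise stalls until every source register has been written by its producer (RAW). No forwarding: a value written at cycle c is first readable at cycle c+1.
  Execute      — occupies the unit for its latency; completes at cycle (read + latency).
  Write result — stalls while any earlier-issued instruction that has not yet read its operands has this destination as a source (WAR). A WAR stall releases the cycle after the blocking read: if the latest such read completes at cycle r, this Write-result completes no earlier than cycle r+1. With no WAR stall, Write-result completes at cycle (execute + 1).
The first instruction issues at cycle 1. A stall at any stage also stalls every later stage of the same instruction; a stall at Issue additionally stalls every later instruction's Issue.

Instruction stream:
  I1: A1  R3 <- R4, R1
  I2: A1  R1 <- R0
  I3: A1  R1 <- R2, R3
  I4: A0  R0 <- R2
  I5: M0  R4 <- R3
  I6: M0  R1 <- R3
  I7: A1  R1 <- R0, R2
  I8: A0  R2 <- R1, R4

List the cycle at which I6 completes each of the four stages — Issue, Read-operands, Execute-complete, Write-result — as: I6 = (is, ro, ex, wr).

I6 = (21, 22, 27, 28)

c1: I1 issues→A1
c2: I1 reads
c4: I1 exec-done
c5: I1 writes R3
c6: I2 issues→A1
c7: I2 reads
c9: I2 exec-done
c10: I2 writes R1
c11: I3 issues→A1
c12: I3 reads | I4 issues→A0
c13: I4 reads | I5 issues→M0
c14: I3 exec-done | I4 exec-done | I5 reads
c15: I3 writes R1 | I4 writes R0
c19: I5 exec-done
c20: I5 writes R4
c21: I6 issues→M0
c22: I6 reads
c27: I6 exec-done
c28: I6 writes R1
c29: I7 issues→A1
c30: I7 reads | I8 issues→A0
c32: I7 exec-done
c33: I7 writes R1
c34: I8 reads
c35: I8 exec-done
c36: I8 writes R2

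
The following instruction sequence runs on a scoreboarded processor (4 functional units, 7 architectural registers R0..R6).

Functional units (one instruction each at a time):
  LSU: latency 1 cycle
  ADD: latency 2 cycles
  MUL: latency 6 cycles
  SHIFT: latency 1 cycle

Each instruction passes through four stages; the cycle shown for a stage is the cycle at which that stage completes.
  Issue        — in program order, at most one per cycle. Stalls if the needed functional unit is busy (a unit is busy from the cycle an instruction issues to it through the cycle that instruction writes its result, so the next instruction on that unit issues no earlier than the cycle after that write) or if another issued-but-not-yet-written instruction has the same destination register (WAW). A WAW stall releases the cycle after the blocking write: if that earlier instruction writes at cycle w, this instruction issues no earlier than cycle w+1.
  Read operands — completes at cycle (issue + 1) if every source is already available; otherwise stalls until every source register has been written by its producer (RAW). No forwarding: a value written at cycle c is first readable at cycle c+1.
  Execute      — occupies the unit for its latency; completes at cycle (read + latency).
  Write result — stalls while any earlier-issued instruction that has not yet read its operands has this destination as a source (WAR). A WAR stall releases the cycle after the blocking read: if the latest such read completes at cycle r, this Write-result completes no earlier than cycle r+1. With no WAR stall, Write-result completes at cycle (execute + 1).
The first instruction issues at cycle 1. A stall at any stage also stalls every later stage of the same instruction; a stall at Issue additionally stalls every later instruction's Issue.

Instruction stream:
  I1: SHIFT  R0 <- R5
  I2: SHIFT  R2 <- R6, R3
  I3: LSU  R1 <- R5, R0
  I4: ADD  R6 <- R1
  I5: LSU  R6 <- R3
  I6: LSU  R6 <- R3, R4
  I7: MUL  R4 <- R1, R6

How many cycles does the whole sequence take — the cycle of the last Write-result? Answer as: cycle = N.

cycle = 29

I1: IS=1 RO=2 EX=3 WR=4
I2: IS=5 RO=6 EX=7 WR=8  [struct: SHIFT busy until I1 writes@4]
I3: IS=6 RO=7 EX=8 WR=9
I4: IS=7 RO=10 EX=12 WR=13  [RAW R1: wait I3 write@9]
I5: IS=14 RO=15 EX=16 WR=17  [WAW R6: wait I4 write@13]
I6: IS=18 RO=19 EX=20 WR=21  [struct: LSU busy until I5 writes@17]
I7: IS=19 RO=22 EX=28 WR=29  [RAW R6: wait I6 write@21]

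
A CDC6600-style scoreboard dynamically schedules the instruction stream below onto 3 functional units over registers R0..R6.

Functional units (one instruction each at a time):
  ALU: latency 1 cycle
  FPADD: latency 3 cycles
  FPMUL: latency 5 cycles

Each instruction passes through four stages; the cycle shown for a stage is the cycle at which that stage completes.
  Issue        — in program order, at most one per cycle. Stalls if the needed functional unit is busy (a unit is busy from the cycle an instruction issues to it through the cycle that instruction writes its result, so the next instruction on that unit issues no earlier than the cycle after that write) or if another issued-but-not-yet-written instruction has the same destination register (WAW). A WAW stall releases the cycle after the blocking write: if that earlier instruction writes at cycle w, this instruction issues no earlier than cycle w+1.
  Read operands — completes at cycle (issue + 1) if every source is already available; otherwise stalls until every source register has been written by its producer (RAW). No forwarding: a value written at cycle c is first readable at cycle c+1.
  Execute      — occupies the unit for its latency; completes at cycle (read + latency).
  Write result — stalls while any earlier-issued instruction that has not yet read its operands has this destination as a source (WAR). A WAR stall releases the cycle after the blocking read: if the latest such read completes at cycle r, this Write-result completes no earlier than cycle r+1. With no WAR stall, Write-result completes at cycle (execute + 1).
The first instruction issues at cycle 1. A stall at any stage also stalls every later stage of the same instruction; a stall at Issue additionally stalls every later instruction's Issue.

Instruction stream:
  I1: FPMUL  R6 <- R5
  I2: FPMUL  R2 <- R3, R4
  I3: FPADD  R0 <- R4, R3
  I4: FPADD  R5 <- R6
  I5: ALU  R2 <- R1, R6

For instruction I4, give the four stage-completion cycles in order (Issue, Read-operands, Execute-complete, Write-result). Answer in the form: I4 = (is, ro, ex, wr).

cycle 1: I1 dispatched to FPMUL
cycle 2: I1 operands ready
cycle 7: I1 complete
cycle 8: R6←I1
cycle 9: I2 dispatched to FPMUL
cycle 10: I2 operands ready · I3 dispatched to FPADD
cycle 11: I3 operands ready
cycle 14: I3 complete
cycle 15: I2 complete · R0←I3
cycle 16: R2←I2 · I4 dispatched to FPADD
cycle 17: I4 operands ready · I5 dispatched to ALU
cycle 18: I5 operands ready
cycle 19: I5 complete
cycle 20: I4 complete · R2←I5
cycle 21: R5←I4

I4 = (16, 17, 20, 21)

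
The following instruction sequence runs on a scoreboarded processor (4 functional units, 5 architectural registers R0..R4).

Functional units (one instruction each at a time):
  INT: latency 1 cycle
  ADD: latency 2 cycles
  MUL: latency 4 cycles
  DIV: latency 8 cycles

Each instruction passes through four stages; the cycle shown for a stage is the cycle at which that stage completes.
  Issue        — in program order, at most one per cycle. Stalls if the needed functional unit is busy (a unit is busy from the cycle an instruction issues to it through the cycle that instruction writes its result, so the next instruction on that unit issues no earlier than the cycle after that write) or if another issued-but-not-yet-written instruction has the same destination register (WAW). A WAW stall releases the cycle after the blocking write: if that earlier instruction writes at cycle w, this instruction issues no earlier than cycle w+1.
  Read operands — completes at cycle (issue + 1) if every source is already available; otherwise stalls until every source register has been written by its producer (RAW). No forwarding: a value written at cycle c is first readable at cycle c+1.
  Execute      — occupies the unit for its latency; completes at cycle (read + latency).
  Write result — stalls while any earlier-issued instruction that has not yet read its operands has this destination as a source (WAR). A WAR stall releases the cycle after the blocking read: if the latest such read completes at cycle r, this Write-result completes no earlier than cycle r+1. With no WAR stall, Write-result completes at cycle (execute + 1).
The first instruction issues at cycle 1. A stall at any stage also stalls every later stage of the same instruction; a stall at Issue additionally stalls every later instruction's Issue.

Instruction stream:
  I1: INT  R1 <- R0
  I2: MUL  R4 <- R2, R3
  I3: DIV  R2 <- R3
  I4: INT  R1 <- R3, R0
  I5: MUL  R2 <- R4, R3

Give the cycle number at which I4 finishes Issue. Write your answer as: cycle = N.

  I1 | 1 | 2 | 3 | 4
  I2 | 2 | 3 | 7 | 8
  I3 | 3 | 4 | 12 | 13
  I4 | 5 | 6 | 7 | 8   struct: INT busy until I1 writes@4
  I5 | 14 | 15 | 19 | 20   WAW R2: wait I3 write@13

cycle = 5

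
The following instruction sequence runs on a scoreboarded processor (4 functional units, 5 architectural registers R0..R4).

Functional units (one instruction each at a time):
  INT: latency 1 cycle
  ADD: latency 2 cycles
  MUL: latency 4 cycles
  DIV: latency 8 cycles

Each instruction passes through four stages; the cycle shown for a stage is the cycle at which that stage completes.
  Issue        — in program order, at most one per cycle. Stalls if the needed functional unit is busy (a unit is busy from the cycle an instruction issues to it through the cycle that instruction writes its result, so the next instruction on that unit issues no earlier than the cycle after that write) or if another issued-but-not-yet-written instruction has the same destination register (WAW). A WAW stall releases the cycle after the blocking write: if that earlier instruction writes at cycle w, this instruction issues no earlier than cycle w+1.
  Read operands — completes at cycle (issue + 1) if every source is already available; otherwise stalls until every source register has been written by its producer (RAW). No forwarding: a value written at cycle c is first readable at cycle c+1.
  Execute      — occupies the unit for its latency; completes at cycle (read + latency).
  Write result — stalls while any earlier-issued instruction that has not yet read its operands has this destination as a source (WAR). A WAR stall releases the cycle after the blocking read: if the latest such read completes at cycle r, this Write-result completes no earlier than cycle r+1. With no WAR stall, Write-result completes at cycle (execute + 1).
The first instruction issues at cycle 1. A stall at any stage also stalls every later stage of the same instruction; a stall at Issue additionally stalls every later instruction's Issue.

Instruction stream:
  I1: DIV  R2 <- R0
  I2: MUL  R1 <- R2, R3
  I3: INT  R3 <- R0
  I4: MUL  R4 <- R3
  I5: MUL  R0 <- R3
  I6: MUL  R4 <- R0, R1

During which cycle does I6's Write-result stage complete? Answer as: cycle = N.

cycle = 38

I1 -> (1, 2, 10, 11)
I2 -> (2, 12, 16, 17)  // RAW R2: wait I1 write@11
I3 -> (3, 4, 5, 13)  // WAR R3: wait I2 read@12
I4 -> (18, 19, 23, 24)  // struct: MUL busy until I2 writes@17
I5 -> (25, 26, 30, 31)  // struct: MUL busy until I4 writes@24
I6 -> (32, 33, 37, 38)  // struct: MUL busy until I5 writes@31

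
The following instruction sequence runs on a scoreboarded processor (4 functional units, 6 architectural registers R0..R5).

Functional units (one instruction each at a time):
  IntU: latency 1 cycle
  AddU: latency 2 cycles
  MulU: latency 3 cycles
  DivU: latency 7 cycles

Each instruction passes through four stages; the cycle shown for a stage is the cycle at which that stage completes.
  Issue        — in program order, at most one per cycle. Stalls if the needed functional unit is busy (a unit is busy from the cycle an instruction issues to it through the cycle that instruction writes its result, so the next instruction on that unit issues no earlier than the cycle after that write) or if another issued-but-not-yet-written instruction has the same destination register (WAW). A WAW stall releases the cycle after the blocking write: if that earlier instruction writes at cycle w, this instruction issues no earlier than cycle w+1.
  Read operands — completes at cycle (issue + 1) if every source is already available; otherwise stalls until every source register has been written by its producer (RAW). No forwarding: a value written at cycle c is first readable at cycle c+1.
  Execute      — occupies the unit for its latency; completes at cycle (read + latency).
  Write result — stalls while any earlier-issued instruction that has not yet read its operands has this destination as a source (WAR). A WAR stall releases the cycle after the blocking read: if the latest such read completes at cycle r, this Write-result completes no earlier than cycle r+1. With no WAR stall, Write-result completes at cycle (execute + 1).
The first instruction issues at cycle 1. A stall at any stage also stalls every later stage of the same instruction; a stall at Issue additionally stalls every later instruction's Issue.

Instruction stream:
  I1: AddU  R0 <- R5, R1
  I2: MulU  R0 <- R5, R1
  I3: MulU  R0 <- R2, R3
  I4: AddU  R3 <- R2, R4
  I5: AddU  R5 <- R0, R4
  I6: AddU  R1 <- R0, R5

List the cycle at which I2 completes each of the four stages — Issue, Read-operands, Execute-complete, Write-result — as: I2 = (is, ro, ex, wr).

I2 = (6, 7, 10, 11)

t=1  issue I1 (AddU)
t=2  I1 read-ops
t=4  I1 finished on AddU
t=5  I1→R0
t=6  issue I2 (MulU)
t=7  I2 read-ops
t=10  I2 finished on MulU
t=11  I2→R0
t=12  issue I3 (MulU)
t=13  I3 read-ops; issue I4 (AddU)
t=14  I4 read-ops
t=16  I3 finished on MulU; I4 finished on AddU
t=17  I3→R0; I4→R3
t=18  issue I5 (AddU)
t=19  I5 read-ops
t=21  I5 finished on AddU
t=22  I5→R5
t=23  issue I6 (AddU)
t=24  I6 read-ops
t=26  I6 finished on AddU
t=27  I6→R1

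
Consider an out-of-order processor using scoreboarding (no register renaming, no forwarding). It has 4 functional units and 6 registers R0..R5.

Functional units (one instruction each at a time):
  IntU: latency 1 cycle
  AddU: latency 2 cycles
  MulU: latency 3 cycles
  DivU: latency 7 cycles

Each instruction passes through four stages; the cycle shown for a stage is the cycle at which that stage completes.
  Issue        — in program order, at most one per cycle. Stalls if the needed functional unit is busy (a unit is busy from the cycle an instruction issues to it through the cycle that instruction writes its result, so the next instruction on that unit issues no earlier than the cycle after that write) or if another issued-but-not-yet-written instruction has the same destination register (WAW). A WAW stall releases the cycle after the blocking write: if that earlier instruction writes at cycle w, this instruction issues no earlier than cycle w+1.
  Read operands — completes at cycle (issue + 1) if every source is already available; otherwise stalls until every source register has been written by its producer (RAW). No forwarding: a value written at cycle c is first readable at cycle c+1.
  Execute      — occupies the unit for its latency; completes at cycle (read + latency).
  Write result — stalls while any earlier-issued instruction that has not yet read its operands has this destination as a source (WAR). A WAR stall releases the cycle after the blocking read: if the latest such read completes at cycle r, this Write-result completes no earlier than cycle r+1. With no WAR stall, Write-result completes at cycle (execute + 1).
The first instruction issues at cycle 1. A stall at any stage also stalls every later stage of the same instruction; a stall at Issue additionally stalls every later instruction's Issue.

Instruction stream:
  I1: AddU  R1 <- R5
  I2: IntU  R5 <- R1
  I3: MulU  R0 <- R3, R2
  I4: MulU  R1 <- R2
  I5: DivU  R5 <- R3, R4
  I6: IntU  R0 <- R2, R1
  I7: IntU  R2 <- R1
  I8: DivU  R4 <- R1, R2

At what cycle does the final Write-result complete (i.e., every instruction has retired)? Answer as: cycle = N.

cycle = 30

cycle 1: I1 issues→AddU
cycle 2: I1 reads · I2 issues→IntU
cycle 3: I3 issues→MulU
cycle 4: I1 exec-done · I3 reads
cycle 5: I1 writes R1
cycle 6: I2 reads
cycle 7: I2 exec-done · I3 exec-done
cycle 8: I2 writes R5 · I3 writes R0
cycle 9: I4 issues→MulU
cycle 10: I4 reads · I5 issues→DivU
cycle 11: I5 reads · I6 issues→IntU
cycle 13: I4 exec-done
cycle 14: I4 writes R1
cycle 15: I6 reads
cycle 16: I6 exec-done
cycle 17: I6 writes R0
cycle 18: I5 exec-done · I7 issues→IntU
cycle 19: I5 writes R5 · I7 reads
cycle 20: I7 exec-done · I8 issues→DivU
cycle 21: I7 writes R2
cycle 22: I8 reads
cycle 29: I8 exec-done
cycle 30: I8 writes R4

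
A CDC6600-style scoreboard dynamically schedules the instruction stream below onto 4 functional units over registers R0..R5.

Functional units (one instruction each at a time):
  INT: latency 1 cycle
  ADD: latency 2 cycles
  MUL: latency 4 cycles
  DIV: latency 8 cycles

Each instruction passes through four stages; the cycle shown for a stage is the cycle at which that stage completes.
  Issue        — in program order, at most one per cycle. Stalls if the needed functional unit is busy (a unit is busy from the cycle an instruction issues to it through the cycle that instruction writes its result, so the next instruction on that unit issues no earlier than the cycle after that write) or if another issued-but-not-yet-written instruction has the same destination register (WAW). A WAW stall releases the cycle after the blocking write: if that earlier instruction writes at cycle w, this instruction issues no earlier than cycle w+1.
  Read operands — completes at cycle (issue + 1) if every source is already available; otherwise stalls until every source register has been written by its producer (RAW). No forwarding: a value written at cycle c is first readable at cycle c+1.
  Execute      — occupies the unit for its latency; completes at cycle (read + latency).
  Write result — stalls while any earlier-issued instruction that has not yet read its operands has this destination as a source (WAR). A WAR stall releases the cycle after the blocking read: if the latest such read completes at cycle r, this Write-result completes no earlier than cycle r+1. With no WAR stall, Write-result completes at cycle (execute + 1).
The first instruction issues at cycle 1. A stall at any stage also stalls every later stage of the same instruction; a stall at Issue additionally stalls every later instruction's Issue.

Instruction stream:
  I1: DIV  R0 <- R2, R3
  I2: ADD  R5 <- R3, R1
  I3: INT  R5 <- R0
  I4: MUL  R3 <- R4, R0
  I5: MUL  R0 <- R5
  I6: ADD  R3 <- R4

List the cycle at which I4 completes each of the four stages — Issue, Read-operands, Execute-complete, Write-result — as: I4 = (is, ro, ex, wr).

  I1 | 1 | 2 | 10 | 11
  I2 | 2 | 3 | 5 | 6
  I3 | 7 | 12 | 13 | 14   WAW R5: wait I2 write@6 · RAW R0: wait I1 write@11
  I4 | 8 | 12 | 16 | 17   RAW R0: wait I1 write@11
  I5 | 18 | 19 | 23 | 24   struct: MUL busy until I4 writes@17
  I6 | 19 | 20 | 22 | 23

I4 = (8, 12, 16, 17)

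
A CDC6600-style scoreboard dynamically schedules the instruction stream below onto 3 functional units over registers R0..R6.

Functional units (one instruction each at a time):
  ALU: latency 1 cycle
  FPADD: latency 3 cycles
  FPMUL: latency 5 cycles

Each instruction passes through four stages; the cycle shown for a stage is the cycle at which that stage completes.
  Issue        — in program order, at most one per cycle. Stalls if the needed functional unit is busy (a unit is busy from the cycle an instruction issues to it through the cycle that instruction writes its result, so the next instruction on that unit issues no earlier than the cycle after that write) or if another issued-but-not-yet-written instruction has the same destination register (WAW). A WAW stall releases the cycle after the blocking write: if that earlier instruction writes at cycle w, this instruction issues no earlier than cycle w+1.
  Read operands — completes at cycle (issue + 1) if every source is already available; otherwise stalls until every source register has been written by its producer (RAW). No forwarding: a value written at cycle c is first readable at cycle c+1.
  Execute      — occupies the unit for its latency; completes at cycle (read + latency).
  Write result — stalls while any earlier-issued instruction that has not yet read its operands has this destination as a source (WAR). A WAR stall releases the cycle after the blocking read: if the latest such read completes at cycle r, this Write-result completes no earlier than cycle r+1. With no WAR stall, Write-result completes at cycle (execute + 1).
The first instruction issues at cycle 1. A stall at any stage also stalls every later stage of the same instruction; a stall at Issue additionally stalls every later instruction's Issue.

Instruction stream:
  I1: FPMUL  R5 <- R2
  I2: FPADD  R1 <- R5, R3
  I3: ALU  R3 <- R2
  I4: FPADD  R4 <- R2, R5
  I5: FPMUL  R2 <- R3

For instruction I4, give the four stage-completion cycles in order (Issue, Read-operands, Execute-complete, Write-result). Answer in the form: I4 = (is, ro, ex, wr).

I1  is:1  ro:2  ex:7  wr:8
I2  is:2  ro:9  ex:12  wr:13  — RAW R5: wait I1 write@8
I3  is:3  ro:4  ex:5  wr:10  — WAR R3: wait I2 read@9
I4  is:14  ro:15  ex:18  wr:19  — struct: FPADD busy until I2 writes@13
I5  is:15  ro:16  ex:21  wr:22

I4 = (14, 15, 18, 19)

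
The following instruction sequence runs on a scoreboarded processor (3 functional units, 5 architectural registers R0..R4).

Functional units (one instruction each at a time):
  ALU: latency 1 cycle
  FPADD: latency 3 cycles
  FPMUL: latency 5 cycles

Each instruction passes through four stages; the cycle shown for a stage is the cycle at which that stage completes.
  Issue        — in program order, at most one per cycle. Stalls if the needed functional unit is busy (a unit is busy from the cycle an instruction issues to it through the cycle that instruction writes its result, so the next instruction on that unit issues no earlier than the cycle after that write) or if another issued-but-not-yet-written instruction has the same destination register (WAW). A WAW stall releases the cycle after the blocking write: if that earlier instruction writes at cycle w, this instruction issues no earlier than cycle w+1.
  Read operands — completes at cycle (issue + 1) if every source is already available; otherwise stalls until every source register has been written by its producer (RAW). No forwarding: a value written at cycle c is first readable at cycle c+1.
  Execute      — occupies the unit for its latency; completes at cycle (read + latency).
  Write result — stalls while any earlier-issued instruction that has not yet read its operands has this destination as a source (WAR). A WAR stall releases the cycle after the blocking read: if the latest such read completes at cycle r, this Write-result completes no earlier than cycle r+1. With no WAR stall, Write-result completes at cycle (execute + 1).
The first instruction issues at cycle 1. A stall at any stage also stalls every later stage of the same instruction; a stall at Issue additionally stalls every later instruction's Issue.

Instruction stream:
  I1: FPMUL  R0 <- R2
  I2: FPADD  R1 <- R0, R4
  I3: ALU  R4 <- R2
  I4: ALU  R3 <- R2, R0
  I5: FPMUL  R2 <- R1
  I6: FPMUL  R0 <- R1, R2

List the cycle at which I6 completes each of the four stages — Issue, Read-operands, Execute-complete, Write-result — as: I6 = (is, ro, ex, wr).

I6 = (21, 22, 27, 28)

cycle 1: I1 dispatched to FPMUL
cycle 2: I1 operands ready, I2 dispatched to FPADD
cycle 3: I3 dispatched to ALU
cycle 4: I3 operands ready
cycle 5: I3 complete
cycle 7: I1 complete
cycle 8: R0←I1
cycle 9: I2 operands ready
cycle 10: R4←I3
cycle 11: I4 dispatched to ALU
cycle 12: I2 complete, I4 operands ready, I5 dispatched to FPMUL
cycle 13: R1←I2, I4 complete
cycle 14: R3←I4, I5 operands ready
cycle 19: I5 complete
cycle 20: R2←I5
cycle 21: I6 dispatched to FPMUL
cycle 22: I6 operands ready
cycle 27: I6 complete
cycle 28: R0←I6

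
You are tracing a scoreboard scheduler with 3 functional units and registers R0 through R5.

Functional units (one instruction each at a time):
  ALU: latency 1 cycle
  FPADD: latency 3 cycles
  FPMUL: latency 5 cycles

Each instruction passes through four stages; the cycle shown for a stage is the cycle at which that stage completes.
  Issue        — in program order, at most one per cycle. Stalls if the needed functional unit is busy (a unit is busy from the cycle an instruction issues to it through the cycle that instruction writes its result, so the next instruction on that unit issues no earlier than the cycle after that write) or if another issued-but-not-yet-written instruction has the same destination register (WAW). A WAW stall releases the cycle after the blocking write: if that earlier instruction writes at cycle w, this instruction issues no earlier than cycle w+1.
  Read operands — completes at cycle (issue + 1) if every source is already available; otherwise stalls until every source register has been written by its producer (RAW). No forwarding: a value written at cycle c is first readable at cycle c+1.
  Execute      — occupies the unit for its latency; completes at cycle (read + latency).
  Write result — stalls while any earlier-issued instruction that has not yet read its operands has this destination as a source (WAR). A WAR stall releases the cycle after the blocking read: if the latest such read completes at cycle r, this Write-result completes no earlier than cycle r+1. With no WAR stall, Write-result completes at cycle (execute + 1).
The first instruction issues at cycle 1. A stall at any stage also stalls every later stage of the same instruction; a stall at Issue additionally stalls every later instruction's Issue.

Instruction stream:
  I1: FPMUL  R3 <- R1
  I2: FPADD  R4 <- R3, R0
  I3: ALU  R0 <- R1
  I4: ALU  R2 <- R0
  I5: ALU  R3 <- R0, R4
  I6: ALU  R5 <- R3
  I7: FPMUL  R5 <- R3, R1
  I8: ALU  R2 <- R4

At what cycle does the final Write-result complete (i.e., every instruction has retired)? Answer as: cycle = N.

t=1  I1 dispatched to FPMUL
t=2  I1 operands ready, I2 dispatched to FPADD
t=3  I3 dispatched to ALU
t=4  I3 operands ready
t=5  I3 complete
t=7  I1 complete
t=8  R3←I1
t=9  I2 operands ready
t=10  R0←I3
t=11  I4 dispatched to ALU
t=12  I2 complete, I4 operands ready
t=13  R4←I2, I4 complete
t=14  R2←I4
t=15  I5 dispatched to ALU
t=16  I5 operands ready
t=17  I5 complete
t=18  R3←I5
t=19  I6 dispatched to ALU
t=20  I6 operands ready
t=21  I6 complete
t=22  R5←I6
t=23  I7 dispatched to FPMUL
t=24  I7 operands ready, I8 dispatched to ALU
t=25  I8 operands ready
t=26  I8 complete
t=27  R2←I8
t=29  I7 complete
t=30  R5←I7

cycle = 30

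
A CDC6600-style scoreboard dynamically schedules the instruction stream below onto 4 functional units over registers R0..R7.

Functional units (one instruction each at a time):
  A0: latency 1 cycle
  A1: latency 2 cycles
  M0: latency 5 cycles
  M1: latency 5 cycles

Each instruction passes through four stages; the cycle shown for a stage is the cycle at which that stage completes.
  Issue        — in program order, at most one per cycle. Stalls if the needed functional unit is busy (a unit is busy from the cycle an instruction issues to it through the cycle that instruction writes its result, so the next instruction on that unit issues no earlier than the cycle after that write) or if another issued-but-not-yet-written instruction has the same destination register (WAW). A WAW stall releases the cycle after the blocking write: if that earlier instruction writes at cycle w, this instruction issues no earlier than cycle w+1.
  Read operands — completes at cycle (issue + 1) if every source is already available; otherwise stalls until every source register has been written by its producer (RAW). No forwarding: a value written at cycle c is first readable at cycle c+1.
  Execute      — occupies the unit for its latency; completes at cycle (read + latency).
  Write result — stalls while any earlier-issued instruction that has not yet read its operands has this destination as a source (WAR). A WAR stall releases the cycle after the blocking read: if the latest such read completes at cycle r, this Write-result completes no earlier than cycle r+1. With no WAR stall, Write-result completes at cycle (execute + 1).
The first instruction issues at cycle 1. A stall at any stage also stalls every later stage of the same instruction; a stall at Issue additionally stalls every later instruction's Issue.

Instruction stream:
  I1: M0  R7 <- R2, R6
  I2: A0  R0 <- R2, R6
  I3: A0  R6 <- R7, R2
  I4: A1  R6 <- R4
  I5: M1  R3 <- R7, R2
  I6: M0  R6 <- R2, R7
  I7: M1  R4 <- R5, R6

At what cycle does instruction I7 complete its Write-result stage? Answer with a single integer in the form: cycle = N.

t=1  I1→M0
t=2  I1 RO | I2→A0
t=3  I2 RO
t=4  I2 EX
t=5  I2 WR R0
t=6  I3→A0
t=7  I1 EX
t=8  I1 WR R7
t=9  I3 RO
t=10  I3 EX
t=11  I3 WR R6
t=12  I4→A1
t=13  I4 RO | I5→M1
t=14  I5 RO
t=15  I4 EX
t=16  I4 WR R6
t=17  I6→M0
t=18  I6 RO
t=19  I5 EX
t=20  I5 WR R3
t=21  I7→M1
t=23  I6 EX
t=24  I6 WR R6
t=25  I7 RO
t=30  I7 EX
t=31  I7 WR R4

cycle = 31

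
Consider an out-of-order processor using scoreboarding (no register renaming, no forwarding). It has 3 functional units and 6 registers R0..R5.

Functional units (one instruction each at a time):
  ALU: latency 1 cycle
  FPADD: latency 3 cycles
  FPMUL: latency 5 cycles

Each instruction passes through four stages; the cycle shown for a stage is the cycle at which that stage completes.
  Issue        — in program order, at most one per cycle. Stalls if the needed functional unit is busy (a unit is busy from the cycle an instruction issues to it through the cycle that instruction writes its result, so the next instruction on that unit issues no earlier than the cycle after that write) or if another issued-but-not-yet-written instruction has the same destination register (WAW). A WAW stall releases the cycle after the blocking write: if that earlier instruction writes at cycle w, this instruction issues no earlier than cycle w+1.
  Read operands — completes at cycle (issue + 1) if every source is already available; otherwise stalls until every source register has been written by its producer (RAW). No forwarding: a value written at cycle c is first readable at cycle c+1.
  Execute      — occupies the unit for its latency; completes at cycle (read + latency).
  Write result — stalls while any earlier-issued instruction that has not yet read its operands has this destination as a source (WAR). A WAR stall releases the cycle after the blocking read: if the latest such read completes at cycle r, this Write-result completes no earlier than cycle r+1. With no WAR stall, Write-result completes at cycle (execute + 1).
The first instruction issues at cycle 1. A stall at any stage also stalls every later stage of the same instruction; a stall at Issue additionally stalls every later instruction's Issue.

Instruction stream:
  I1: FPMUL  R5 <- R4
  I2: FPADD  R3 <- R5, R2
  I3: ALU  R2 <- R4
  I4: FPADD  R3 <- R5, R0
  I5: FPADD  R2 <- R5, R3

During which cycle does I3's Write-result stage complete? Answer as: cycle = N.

[1] I1 dispatched to FPMUL
[2] I1 operands ready; I2 dispatched to FPADD
[3] I3 dispatched to ALU
[4] I3 operands ready
[5] I3 complete
[7] I1 complete
[8] R5←I1
[9] I2 operands ready
[10] R2←I3
[12] I2 complete
[13] R3←I2
[14] I4 dispatched to FPADD
[15] I4 operands ready
[18] I4 complete
[19] R3←I4
[20] I5 dispatched to FPADD
[21] I5 operands ready
[24] I5 complete
[25] R2←I5

cycle = 10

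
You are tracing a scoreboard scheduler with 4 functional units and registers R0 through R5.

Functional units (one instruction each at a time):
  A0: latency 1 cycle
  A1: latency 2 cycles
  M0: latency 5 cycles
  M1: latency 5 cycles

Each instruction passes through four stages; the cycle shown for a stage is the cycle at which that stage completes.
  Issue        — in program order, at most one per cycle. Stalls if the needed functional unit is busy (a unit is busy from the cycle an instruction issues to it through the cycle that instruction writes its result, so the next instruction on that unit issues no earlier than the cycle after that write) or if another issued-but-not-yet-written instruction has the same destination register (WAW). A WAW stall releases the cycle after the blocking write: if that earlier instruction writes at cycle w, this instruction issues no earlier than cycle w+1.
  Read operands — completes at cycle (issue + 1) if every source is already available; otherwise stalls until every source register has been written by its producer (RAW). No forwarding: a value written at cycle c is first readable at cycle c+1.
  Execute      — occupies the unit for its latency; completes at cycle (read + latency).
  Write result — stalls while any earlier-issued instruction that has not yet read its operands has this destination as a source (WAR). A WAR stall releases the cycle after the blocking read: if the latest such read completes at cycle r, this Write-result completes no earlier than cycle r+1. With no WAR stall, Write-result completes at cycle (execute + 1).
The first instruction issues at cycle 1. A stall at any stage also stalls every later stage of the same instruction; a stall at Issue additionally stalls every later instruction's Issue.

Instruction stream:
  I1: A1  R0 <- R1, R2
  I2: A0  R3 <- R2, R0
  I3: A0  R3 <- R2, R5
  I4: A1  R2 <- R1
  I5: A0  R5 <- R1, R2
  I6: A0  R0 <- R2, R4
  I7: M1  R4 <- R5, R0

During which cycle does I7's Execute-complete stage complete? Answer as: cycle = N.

[1] issue I1 (A1)
[2] I1 read-ops · issue I2 (A0)
[4] I1 finished on A1
[5] I1→R0
[6] I2 read-ops
[7] I2 finished on A0
[8] I2→R3
[9] issue I3 (A0)
[10] I3 read-ops · issue I4 (A1)
[11] I3 finished on A0 · I4 read-ops
[12] I3→R3
[13] I4 finished on A1 · issue I5 (A0)
[14] I4→R2
[15] I5 read-ops
[16] I5 finished on A0
[17] I5→R5
[18] issue I6 (A0)
[19] I6 read-ops · issue I7 (M1)
[20] I6 finished on A0
[21] I6→R0
[22] I7 read-ops
[27] I7 finished on M1
[28] I7→R4

cycle = 27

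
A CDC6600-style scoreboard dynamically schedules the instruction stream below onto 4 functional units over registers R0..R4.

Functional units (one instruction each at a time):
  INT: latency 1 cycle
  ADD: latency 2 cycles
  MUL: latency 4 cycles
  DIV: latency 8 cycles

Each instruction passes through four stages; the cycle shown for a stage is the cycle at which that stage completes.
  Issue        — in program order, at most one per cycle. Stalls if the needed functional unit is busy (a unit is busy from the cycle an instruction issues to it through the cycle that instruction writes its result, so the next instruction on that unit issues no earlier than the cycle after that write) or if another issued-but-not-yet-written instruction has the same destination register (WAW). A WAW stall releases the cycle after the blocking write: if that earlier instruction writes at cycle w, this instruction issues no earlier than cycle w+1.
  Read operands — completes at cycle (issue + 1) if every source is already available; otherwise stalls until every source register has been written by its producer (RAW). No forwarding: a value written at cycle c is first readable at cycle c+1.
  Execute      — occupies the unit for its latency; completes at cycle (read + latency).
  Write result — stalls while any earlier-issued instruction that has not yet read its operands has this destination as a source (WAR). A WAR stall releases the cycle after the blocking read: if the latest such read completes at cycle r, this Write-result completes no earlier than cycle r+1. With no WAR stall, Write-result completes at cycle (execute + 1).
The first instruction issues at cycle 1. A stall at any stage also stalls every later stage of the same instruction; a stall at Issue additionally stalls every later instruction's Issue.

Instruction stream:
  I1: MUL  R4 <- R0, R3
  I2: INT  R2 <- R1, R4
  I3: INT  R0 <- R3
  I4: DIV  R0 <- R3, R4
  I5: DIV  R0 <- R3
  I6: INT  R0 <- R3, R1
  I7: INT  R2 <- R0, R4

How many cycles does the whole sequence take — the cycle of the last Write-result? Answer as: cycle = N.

cycle = 44

[I1] 1/2/6/7
[I2] 2/8/9/10  (RAW R4: wait I1 write@7)
[I3] 11/12/13/14  (struct: INT busy until I2 writes@10)
[I4] 15/16/24/25  (WAW R0: wait I3 write@14)
[I5] 26/27/35/36  (struct: DIV busy until I4 writes@25)
[I6] 37/38/39/40  (WAW R0: wait I5 write@36)
[I7] 41/42/43/44  (struct: INT busy until I6 writes@40)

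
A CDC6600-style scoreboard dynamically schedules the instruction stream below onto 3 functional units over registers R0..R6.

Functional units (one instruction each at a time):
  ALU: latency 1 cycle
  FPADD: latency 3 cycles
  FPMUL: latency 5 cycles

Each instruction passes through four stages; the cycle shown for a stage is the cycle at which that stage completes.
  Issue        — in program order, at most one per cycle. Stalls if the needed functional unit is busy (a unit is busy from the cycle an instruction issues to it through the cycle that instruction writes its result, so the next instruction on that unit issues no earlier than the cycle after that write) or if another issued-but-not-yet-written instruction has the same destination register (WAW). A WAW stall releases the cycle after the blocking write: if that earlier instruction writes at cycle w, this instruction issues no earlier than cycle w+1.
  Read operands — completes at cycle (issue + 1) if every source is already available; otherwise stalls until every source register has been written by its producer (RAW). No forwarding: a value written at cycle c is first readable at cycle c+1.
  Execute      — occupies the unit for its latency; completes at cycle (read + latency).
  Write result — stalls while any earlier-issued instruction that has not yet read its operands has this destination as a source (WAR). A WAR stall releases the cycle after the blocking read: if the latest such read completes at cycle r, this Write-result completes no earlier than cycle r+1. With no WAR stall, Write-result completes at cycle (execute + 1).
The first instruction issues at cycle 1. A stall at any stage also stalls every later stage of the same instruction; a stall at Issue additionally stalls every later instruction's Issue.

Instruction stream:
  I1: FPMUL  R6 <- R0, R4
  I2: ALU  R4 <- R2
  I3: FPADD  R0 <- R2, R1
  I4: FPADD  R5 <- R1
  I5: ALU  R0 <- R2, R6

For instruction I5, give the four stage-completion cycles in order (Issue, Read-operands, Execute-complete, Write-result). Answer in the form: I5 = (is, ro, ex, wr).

I5 = (10, 11, 12, 13)

I1  is:1  ro:2  ex:7  wr:8
I2  is:2  ro:3  ex:4  wr:5
I3  is:3  ro:4  ex:7  wr:8
I4  is:9  ro:10  ex:13  wr:14  — struct: FPADD busy until I3 writes@8
I5  is:10  ro:11  ex:12  wr:13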